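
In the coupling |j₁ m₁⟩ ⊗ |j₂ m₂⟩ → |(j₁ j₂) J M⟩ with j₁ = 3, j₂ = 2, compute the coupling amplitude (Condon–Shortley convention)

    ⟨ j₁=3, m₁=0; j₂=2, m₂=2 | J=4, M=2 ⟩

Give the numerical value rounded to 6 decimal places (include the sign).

√[9·1!5!3!/10! · 3!3!4!0!6!2!] = √(15552/7)
  +(−1)^1/∏(1,0,2,3,3,0)! = -1/72  (running -1/72)
⟨..|..⟩ = √(15552/7)·(-1/72) = -0.654654

-0.654654  (= −√(3/7))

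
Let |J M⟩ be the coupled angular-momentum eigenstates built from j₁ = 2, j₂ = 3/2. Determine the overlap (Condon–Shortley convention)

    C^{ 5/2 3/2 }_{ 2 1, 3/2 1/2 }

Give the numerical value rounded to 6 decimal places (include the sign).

+0.169031

j₁+j₂−J=1  J+j₁−j₂=3  J−j₁+j₂=2  j₁+j₂+J+1=7
(j₁±m₁, j₂±m₂, J±M) = (3,1,2,1,4,1)
P² = 144/35
sum k=0..1:
  [0] +1/4 = 1/4
  [1] −1/6 = -1/6
S = 1/12
C² = P²·S² = 1/35 ; C = +0.169031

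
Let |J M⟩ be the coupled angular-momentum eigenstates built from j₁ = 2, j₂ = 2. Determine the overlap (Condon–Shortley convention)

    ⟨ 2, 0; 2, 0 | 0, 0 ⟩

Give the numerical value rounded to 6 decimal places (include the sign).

√[1·4!0!0!/5! · 2!2!2!2!0!0!] = √(16/5)
  +(−1)^2/∏(2,2,0,0,0,0)! = 1/4  (running 1/4)
⟨..|..⟩ = √(16/5)·(1/4) = +0.447214

+√(1/5) ≈ +0.447214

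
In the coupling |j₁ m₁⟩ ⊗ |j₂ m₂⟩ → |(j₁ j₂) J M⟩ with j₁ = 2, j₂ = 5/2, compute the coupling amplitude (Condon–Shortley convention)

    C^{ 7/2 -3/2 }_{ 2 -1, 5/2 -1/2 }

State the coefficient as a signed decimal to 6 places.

j₁+j₂−J=1  J+j₁−j₂=3  J−j₁+j₂=4  j₁+j₂+J+1=9
(j₁±m₁, j₂±m₂, J±M) = (1,3,2,3,2,5)
P² = 384/7
sum k=0..1:
  [0] +1/24 = 1/24
  [1] −1/12 = -1/12
S = -1/24
C² = P²·S² = 2/21 ; C = -0.308607

−√(2/21) = -0.308607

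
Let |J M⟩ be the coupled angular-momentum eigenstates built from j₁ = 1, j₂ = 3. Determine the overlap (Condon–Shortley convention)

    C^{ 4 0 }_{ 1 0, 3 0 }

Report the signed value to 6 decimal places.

j₁+j₂−J=0  J+j₁−j₂=2  J−j₁+j₂=6  j₁+j₂+J+1=9
(j₁±m₁, j₂±m₂, J±M) = (1,1,3,3,4,4)
P² = 5184/7
sum k=0..0:
  [0] +1/36 = 1/36
S = 1/36
C² = P²·S² = 4/7 ; C = +0.755929

+√(4/7) ≈ +0.755929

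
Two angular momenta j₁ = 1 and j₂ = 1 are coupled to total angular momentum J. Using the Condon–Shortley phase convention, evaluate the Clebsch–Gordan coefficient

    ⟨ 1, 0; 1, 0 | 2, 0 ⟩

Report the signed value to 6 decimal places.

√[5·0!2!2!/5! · 1!1!1!1!2!2!] = √(2/3)
  +(−1)^0/∏(0,0,1,1,1,1)! = 1  (running 1)
⟨..|..⟩ = √(2/3)·(1) = +0.816497

+0.816497  (= +√(2/3))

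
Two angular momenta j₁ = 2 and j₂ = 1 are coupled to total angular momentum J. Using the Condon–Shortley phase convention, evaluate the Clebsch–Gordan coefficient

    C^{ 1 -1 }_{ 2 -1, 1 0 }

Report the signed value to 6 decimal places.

triangle: 2!*2!*0!/5! = 4/120
(j±m)!: 1!*3!*1!*1!*0!*2! = 12
prefactor² = (2J+1)*Δ*N² = 6/5
  k=1: −1/(1!*1!*2!*0!*0!*0!) = -1/2
Σ = -1/2  ⇒  CG² = 6/5*(-1/2)² = 3/10
CG = −√(3/10) = -0.547723

-0.547723  (= −√(3/10))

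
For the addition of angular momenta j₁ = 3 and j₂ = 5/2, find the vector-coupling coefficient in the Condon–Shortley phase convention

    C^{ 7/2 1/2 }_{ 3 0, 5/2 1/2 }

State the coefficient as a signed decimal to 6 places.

triangle: 2!*4!*3!/10! = 288/3628800
(j±m)!: 3!*3!*3!*2!*4!*3! = 62208
prefactor² = (2J+1)*Δ*N² = 6912/175
  k=0: +1/(0!*2!*3!*3!*1!*0!) = 1/72
  k=1: −1/(1!*1!*2!*2!*2!*1!) = -1/8
  k=2: +1/(2!*0!*1!*1!*3!*2!) = 1/24
Σ = -5/72  ⇒  CG² = 6912/175*(-5/72)² = 4/21
CG = −√(4/21) = -0.436436

−√(4/21) = -0.436436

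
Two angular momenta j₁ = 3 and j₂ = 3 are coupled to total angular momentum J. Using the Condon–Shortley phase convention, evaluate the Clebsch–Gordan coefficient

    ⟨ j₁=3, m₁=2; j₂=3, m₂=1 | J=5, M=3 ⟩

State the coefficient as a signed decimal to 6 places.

+0.408248  (= +√(1/6))

√[11·1!5!5!/12! · 5!1!4!2!8!2!] = √(153600)
  +(−1)^0/∏(0,1,1,4,4,1)! = 1/576  (running 1/576)
  +(−1)^1/∏(1,0,0,3,5,2)! = -1/1440  (running 1/960)
⟨..|..⟩ = √(153600)·(1/960) = +0.408248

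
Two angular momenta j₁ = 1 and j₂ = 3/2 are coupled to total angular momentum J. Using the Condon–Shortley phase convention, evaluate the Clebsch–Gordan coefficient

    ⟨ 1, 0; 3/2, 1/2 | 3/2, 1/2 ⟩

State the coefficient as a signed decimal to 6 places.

-0.258199

triangle: 1!·1!·2!/5! = 2/120
(j±m)!: 1!·1!·2!·1!·2!·1! = 4
prefactor² = (2J+1)·Δ·N² = 4/15
  k=0: +1/(0!·1!·1!·2!·0!·0!) = 1/2
  k=1: −1/(1!·0!·0!·1!·1!·1!) = -1
Σ = -1/2  ⇒  CG² = 4/15·(-1/2)² = 1/15
CG = −√(1/15) = -0.258199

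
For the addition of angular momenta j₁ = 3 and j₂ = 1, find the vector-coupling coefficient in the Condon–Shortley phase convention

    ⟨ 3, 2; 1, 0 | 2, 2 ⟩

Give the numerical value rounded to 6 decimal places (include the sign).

−√(5/21) ≈ -0.487950

√[5·2!4!0!/7! · 5!1!1!1!4!0!] = √(960/7)
  +(−1)^1/∏(1,1,0,0,4,0)! = -1/24  (running -1/24)
⟨..|..⟩ = √(960/7)·(-1/24) = -0.487950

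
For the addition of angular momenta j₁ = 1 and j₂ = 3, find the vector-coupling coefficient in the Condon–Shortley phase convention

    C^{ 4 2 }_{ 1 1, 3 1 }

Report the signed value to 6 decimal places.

+0.731925

j₁+j₂−J=0  J+j₁−j₂=2  J−j₁+j₂=6  j₁+j₂+J+1=9
(j₁±m₁, j₂±m₂, J±M) = (2,0,4,2,6,2)
P² = 34560/7
sum k=0..0:
  [0] +1/96 = 1/96
S = 1/96
C² = P²·S² = 15/28 ; C = +0.731925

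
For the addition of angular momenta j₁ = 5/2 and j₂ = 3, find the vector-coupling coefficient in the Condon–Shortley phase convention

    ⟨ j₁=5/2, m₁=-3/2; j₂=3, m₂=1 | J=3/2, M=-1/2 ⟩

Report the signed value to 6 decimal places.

√[4·4!1!2!/8! · 1!4!4!2!1!2!] = √(384/35)
  +(−1)^3/∏(3,1,1,1,0,1)! = -1/6  (running -1/6)
  +(−1)^4/∏(4,0,0,0,1,2)! = 1/48  (running -7/48)
⟨..|..⟩ = √(384/35)·(-7/48) = -0.483046

−√(7/30) = -0.483046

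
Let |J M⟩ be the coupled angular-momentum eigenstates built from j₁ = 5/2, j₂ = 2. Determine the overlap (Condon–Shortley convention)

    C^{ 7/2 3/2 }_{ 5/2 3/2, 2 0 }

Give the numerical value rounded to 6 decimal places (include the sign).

j₁+j₂−J=1  J+j₁−j₂=4  J−j₁+j₂=3  j₁+j₂+J+1=9
(j₁±m₁, j₂±m₂, J±M) = (4,1,2,2,5,2)
P² = 512/7
sum k=0..1:
  [0] +1/12 = 1/12
  [1] −1/48 = -1/48
S = 1/16
C² = P²·S² = 2/7 ; C = +0.534522

+0.534522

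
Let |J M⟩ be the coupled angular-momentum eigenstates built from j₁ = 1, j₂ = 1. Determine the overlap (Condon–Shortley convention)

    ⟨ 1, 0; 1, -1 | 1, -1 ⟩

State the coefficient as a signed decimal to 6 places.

+√(1/2) = +0.707107

√[3·1!1!1!/4! · 1!1!0!2!0!2!] = √(1/2)
  +(−1)^0/∏(0,1,1,0,0,1)! = 1  (running 1)
⟨..|..⟩ = √(1/2)·(1) = +0.707107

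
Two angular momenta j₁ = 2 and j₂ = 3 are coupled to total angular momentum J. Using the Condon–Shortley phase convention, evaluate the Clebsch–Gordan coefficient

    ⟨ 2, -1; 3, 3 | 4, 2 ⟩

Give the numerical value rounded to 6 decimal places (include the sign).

-0.439155

triangle: 1!*3!*5!/10! = 720/3628800
(j±m)!: 1!*3!*6!*0!*6!*2! = 6220800
prefactor² = (2J+1)*Δ*N² = 77760/7
  k=1: −1/(1!*0!*2!*5!*1!*0!) = -1/240
Σ = -1/240  ⇒  CG² = 77760/7*(-1/240)² = 27/140
CG = −√(27/140) = -0.439155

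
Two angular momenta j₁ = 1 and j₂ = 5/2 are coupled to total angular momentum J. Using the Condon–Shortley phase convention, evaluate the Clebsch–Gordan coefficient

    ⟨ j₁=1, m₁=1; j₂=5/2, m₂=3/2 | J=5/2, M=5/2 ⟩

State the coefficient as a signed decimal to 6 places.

j₁+j₂−J=1  J+j₁−j₂=1  J−j₁+j₂=4  j₁+j₂+J+1=7
(j₁±m₁, j₂±m₂, J±M) = (2,0,4,1,5,0)
P² = 1152/7
sum k=0..0:
  [0] +1/24 = 1/24
S = 1/24
C² = P²·S² = 2/7 ; C = +0.534522

+0.534522  (= +√(2/7))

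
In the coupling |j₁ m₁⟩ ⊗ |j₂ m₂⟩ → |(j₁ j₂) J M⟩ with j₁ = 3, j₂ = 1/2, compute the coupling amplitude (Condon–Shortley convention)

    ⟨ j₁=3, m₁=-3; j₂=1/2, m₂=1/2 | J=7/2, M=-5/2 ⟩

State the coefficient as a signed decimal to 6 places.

triangle: 0!*6!*1!/8! = 720/40320
(j±m)!: 0!*6!*1!*0!*1!*6! = 518400
prefactor² = (2J+1)*Δ*N² = 518400/7
  k=0: +1/(0!*0!*6!*1!*0!*0!) = 1/720
Σ = 1/720  ⇒  CG² = 518400/7*1/720² = 1/7
CG = +√(1/7) = +0.377964

+0.377964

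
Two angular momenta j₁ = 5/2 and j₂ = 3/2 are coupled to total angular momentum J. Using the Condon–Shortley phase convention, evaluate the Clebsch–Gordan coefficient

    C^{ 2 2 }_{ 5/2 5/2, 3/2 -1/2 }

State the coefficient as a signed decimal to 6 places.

j₁+j₂−J=2  J+j₁−j₂=3  J−j₁+j₂=1  j₁+j₂+J+1=7
(j₁±m₁, j₂±m₂, J±M) = (5,0,1,2,4,0)
P² = 480/7
sum k=0..0:
  [0] +1/12 = 1/12
S = 1/12
C² = P²·S² = 10/21 ; C = +0.690066

+0.690066  (= +√(10/21))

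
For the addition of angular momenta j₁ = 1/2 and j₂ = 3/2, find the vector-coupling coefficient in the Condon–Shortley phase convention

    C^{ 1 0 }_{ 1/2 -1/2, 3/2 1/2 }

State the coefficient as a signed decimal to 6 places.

triangle: 1!*0!*2!/4! = 2/24
(j±m)!: 0!*1!*2!*1!*1!*1! = 2
prefactor² = (2J+1)*Δ*N² = 1/2
  k=1: −1/(1!*0!*0!*1!*0!*1!) = -1
Σ = -1  ⇒  CG² = 1/2*(-1)² = 1/2
CG = −√(1/2) = -0.707107

−√(1/2) ≈ -0.707107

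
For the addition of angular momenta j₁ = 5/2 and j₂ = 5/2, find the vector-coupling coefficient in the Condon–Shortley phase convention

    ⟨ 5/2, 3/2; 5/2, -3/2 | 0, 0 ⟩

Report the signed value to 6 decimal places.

−√(1/6) ≈ -0.408248

j₁+j₂−J=5  J+j₁−j₂=0  J−j₁+j₂=0  j₁+j₂+J+1=6
(j₁±m₁, j₂±m₂, J±M) = (4,1,1,4,0,0)
P² = 96
sum k=1..1:
  [1] −1/24 = -1/24
S = -1/24
C² = P²·S² = 1/6 ; C = -0.408248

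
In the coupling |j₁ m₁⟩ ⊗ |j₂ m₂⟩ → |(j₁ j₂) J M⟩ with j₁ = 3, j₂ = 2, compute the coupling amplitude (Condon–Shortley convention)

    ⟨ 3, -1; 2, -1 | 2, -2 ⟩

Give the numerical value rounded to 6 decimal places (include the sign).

−√(3/14) ≈ -0.462910

j₁+j₂−J=3  J+j₁−j₂=3  J−j₁+j₂=1  j₁+j₂+J+1=8
(j₁±m₁, j₂±m₂, J±M) = (2,4,1,3,0,4)
P² = 216/7
sum k=1..1:
  [1] −1/12 = -1/12
S = -1/12
C² = P²·S² = 3/14 ; C = -0.462910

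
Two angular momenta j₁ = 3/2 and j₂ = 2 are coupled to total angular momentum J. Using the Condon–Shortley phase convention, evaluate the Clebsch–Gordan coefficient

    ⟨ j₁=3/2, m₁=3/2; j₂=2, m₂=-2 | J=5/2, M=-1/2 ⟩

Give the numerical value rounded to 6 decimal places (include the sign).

√[6·1!2!3!/7! · 3!0!0!4!2!3!] = √(864/35)
  +(−1)^0/∏(0,1,0,0,2,3)! = 1/12  (running 1/12)
⟨..|..⟩ = √(864/35)·(1/12) = +0.414039

+√(6/35) = +0.414039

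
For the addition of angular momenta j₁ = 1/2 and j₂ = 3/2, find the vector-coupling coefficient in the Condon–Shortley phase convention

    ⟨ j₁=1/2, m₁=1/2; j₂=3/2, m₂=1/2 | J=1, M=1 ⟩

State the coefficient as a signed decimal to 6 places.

+0.500000

√[3·1!0!2!/4! · 1!0!2!1!2!0!] = √(1)
  +(−1)^0/∏(0,1,0,2,0,0)! = 1/2  (running 1/2)
⟨..|..⟩ = √(1)·(1/2) = +0.500000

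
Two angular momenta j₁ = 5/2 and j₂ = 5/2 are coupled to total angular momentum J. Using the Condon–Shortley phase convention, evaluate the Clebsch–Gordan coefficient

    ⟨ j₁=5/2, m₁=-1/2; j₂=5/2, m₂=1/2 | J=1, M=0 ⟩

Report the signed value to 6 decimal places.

+0.119523

j₁+j₂−J=4  J+j₁−j₂=1  J−j₁+j₂=1  j₁+j₂+J+1=7
(j₁±m₁, j₂±m₂, J±M) = (2,3,3,2,1,1)
P² = 72/35
sum k=2..3:
  [2] +1/4 = 1/4
  [3] −1/6 = -1/6
S = 1/12
C² = P²·S² = 1/70 ; C = +0.119523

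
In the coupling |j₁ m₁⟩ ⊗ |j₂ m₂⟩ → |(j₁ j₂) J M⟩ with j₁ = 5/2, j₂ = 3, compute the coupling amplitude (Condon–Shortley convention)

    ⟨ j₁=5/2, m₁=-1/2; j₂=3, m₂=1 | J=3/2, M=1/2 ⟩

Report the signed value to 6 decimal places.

-0.097590

√[4·4!1!2!/8! · 2!3!4!2!2!1!] = √(192/35)
  +(−1)^2/∏(2,2,1,2,0,0)! = 1/8  (running 1/8)
  +(−1)^3/∏(3,1,0,1,1,1)! = -1/6  (running -1/24)
⟨..|..⟩ = √(192/35)·(-1/24) = -0.097590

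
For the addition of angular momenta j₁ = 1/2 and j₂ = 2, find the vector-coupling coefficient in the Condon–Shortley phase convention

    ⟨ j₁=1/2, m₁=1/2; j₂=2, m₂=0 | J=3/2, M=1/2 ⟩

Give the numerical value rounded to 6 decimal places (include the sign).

+√(2/5) ≈ +0.632456

triangle: 1!*0!*3!/5! = 6/120
(j±m)!: 1!*0!*2!*2!*2!*1! = 8
prefactor² = (2J+1)*Δ*N² = 8/5
  k=0: +1/(0!*1!*0!*2!*0!*1!) = 1/2
Σ = 1/2  ⇒  CG² = 8/5*1/2² = 2/5
CG = +√(2/5) = +0.632456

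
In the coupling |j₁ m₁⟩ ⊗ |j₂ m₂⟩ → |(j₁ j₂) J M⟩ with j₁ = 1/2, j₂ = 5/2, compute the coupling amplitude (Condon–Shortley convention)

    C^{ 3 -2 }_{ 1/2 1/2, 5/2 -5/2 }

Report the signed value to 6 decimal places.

+0.408248

√[7·0!1!5!/7! · 1!0!0!5!1!5!] = √(2400)
  +(−1)^0/∏(0,0,0,0,1,5)! = 1/120  (running 1/120)
⟨..|..⟩ = √(2400)·(1/120) = +0.408248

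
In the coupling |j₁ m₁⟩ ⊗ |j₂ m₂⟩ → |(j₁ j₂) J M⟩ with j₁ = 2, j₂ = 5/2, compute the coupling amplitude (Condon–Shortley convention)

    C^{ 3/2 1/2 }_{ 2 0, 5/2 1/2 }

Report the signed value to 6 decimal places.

+0.239046  (= +√(2/35))

√[4·3!1!2!/7! · 2!2!3!2!2!1!] = √(32/35)
  +(−1)^1/∏(1,2,1,2,0,0)! = -1/4  (running -1/4)
  +(−1)^2/∏(2,1,0,1,1,1)! = 1/2  (running 1/4)
⟨..|..⟩ = √(32/35)·(1/4) = +0.239046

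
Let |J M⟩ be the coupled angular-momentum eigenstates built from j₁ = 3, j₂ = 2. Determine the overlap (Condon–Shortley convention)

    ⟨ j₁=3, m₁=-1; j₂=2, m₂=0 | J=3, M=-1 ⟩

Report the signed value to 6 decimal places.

j₁+j₂−J=2  J+j₁−j₂=4  J−j₁+j₂=2  j₁+j₂+J+1=9
(j₁±m₁, j₂±m₂, J±M) = (2,4,2,2,2,4)
P² = 256/15
sum k=0..2:
  [0] +1/96 = 1/96
  [1] −1/6 = -1/6
  [2] +1/16 = 1/16
S = -3/32
C² = P²·S² = 3/20 ; C = -0.387298

−√(3/20) = -0.387298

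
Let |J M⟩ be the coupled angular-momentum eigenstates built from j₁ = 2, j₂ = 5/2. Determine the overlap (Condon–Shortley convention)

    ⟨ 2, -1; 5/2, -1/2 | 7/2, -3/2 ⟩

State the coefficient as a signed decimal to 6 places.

triangle: 1!·3!·4!/9! = 144/362880
(j±m)!: 1!·3!·2!·3!·2!·5! = 17280
prefactor² = (2J+1)·Δ·N² = 384/7
  k=0: +1/(0!·1!·3!·2!·0!·2!) = 1/24
  k=1: −1/(1!·0!·2!·1!·1!·3!) = -1/12
Σ = -1/24  ⇒  CG² = 384/7·(-1/24)² = 2/21
CG = −√(2/21) = -0.308607

-0.308607  (= −√(2/21))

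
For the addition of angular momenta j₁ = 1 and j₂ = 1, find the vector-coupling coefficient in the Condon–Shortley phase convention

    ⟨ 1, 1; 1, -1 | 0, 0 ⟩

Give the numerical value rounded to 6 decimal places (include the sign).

+0.577350

triangle: 2!·0!·0!/3! = 2/6
(j±m)!: 2!·0!·0!·2!·0!·0! = 4
prefactor² = (2J+1)·Δ·N² = 4/3
  k=0: +1/(0!·2!·0!·0!·0!·0!) = 1/2
Σ = 1/2  ⇒  CG² = 4/3·1/2² = 1/3
CG = +√(1/3) = +0.577350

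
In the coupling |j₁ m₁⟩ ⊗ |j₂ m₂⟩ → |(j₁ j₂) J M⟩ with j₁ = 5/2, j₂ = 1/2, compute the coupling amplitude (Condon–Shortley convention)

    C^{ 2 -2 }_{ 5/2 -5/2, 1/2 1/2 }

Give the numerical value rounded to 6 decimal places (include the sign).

-0.912871

j₁+j₂−J=1  J+j₁−j₂=4  J−j₁+j₂=0  j₁+j₂+J+1=6
(j₁±m₁, j₂±m₂, J±M) = (0,5,1,0,0,4)
P² = 480
sum k=1..1:
  [1] −1/24 = -1/24
S = -1/24
C² = P²·S² = 5/6 ; C = -0.912871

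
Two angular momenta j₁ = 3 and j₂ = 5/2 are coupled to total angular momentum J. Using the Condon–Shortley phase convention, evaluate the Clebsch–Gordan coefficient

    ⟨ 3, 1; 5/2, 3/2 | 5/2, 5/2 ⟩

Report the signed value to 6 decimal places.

+0.534522

√[6·3!3!2!/9! · 4!2!4!1!5!0!] = √(1152/7)
  +(−1)^2/∏(2,1,0,2,3,0)! = 1/24  (running 1/24)
⟨..|..⟩ = √(1152/7)·(1/24) = +0.534522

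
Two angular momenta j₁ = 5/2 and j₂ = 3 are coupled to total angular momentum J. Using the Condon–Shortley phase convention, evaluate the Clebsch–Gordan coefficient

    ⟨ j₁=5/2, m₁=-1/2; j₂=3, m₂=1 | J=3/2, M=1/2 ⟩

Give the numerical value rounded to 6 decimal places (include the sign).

triangle: 4!×1!×2!/8! = 48/40320
(j±m)!: 2!×3!×4!×2!×2!×1! = 1152
prefactor² = (2J+1)×Δ×N² = 192/35
  k=2: +1/(2!×2!×1!×2!×0!×0!) = 1/8
  k=3: −1/(3!×1!×0!×1!×1!×1!) = -1/6
Σ = -1/24  ⇒  CG² = 192/35×(-1/24)² = 1/105
CG = −√(1/105) = -0.097590

−√(1/105) ≈ -0.097590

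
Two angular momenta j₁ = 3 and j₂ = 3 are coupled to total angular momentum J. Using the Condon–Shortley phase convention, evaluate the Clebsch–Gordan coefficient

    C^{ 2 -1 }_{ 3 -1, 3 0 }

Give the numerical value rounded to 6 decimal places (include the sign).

+√(1/42) ≈ +0.154303

√[5·4!2!2!/9! · 2!4!3!3!1!3!] = √(96/7)
  +(−1)^2/∏(2,2,2,1,0,1)! = 1/8  (running 1/8)
  +(−1)^3/∏(3,1,1,0,1,2)! = -1/12  (running 1/24)
⟨..|..⟩ = √(96/7)·(1/24) = +0.154303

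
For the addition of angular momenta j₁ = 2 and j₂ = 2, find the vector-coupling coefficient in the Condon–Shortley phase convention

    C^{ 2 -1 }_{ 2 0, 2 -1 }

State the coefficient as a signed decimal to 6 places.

-0.267261

√[5·2!2!2!/7! · 2!2!1!3!1!3!] = √(8/7)
  +(−1)^0/∏(0,2,2,1,0,1)! = 1/4  (running 1/4)
  +(−1)^1/∏(1,1,1,0,1,2)! = -1/2  (running -1/4)
⟨..|..⟩ = √(8/7)·(-1/4) = -0.267261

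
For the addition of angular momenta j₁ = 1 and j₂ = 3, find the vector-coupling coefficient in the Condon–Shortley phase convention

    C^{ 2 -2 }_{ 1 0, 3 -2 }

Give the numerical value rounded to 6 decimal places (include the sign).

triangle: 2!*0!*4!/7! = 48/5040
(j±m)!: 1!*1!*1!*5!*0!*4! = 2880
prefactor² = (2J+1)*Δ*N² = 960/7
  k=1: −1/(1!*1!*0!*0!*0!*4!) = -1/24
Σ = -1/24  ⇒  CG² = 960/7*(-1/24)² = 5/21
CG = −√(5/21) = -0.487950

-0.487950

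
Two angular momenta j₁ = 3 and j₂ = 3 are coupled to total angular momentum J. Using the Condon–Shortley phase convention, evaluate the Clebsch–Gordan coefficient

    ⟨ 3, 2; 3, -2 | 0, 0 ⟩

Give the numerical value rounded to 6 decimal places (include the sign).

j₁+j₂−J=6  J+j₁−j₂=0  J−j₁+j₂=0  j₁+j₂+J+1=7
(j₁±m₁, j₂±m₂, J±M) = (5,1,1,5,0,0)
P² = 14400/7
sum k=1..1:
  [1] −1/120 = -1/120
S = -1/120
C² = P²·S² = 1/7 ; C = -0.377964

-0.377964  (= −√(1/7))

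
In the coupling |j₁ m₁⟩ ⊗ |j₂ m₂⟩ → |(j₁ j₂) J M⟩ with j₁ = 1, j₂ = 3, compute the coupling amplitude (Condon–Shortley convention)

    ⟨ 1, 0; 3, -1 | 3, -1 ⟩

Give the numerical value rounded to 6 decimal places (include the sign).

+0.288675  (= +√(1/12))

√[7·1!1!5!/8! · 1!1!2!4!2!4!] = √(48)
  +(−1)^0/∏(0,1,1,2,0,3)! = 1/12  (running 1/12)
  +(−1)^1/∏(1,0,0,1,1,4)! = -1/24  (running 1/24)
⟨..|..⟩ = √(48)·(1/24) = +0.288675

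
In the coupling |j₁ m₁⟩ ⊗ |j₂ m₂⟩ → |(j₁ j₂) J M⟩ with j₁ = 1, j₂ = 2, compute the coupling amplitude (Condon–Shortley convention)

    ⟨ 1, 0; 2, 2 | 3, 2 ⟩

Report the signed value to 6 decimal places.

+0.577350  (= +√(1/3))

√[7·0!2!4!/7! · 1!1!4!0!5!1!] = √(192)
  +(−1)^0/∏(0,0,1,4,1,0)! = 1/24  (running 1/24)
⟨..|..⟩ = √(192)·(1/24) = +0.577350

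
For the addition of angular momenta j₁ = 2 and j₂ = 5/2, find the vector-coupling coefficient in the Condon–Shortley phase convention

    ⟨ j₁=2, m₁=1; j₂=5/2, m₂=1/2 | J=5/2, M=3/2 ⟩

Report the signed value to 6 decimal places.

-0.414039

√[6·2!2!3!/8! · 3!1!3!2!4!1!] = √(216/35)
  +(−1)^0/∏(0,2,1,3,1,0)! = 1/12  (running 1/12)
  +(−1)^1/∏(1,1,0,2,2,1)! = -1/4  (running -1/6)
⟨..|..⟩ = √(216/35)·(-1/6) = -0.414039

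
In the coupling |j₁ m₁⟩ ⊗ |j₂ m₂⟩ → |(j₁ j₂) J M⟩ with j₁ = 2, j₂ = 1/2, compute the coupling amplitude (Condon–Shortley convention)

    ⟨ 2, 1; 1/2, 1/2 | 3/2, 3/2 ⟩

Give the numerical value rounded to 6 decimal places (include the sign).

√[4·1!3!0!/5! · 3!1!1!0!3!0!] = √(36/5)
  +(−1)^1/∏(1,0,0,0,3,0)! = -1/6  (running -1/6)
⟨..|..⟩ = √(36/5)·(-1/6) = -0.447214

-0.447214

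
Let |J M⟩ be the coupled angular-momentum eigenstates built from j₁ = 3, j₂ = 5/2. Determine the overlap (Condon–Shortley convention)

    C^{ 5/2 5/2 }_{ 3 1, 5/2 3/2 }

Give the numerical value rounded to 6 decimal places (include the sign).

+√(2/7) ≈ +0.534522

j₁+j₂−J=3  J+j₁−j₂=3  J−j₁+j₂=2  j₁+j₂+J+1=9
(j₁±m₁, j₂±m₂, J±M) = (4,2,4,1,5,0)
P² = 1152/7
sum k=2..2:
  [2] +1/24 = 1/24
S = 1/24
C² = P²·S² = 2/7 ; C = +0.534522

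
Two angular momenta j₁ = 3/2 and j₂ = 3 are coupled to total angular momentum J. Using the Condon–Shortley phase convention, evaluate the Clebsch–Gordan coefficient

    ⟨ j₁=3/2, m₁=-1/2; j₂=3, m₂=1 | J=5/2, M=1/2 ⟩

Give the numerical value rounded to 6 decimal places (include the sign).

−√(1/70) = -0.119523

triangle: 2!*1!*4!/8! = 48/40320
(j±m)!: 1!*2!*4!*2!*3!*2! = 1152
prefactor² = (2J+1)*Δ*N² = 288/35
  k=1: −1/(1!*1!*1!*3!*0!*1!) = -1/6
  k=2: +1/(2!*0!*0!*2!*1!*2!) = 1/8
Σ = -1/24  ⇒  CG² = 288/35*(-1/24)² = 1/70
CG = −√(1/70) = -0.119523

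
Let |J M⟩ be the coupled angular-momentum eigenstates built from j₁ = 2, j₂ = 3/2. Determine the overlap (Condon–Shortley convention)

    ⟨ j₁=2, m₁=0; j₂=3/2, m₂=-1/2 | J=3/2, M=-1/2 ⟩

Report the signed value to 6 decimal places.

√[4·2!2!1!/6! · 2!2!1!2!1!2!] = √(16/45)
  +(−1)^0/∏(0,2,2,1,0,0)! = 1/4  (running 1/4)
  +(−1)^1/∏(1,1,1,0,1,1)! = -1  (running -3/4)
⟨..|..⟩ = √(16/45)·(-3/4) = -0.447214

-0.447214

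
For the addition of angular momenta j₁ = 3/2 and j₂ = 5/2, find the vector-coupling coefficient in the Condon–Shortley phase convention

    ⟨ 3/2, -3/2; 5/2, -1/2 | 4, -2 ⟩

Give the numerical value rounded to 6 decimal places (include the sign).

+0.597614  (= +√(5/14))

triangle: 0!×3!×5!/9! = 720/362880
(j±m)!: 0!×3!×2!×3!×2!×6! = 103680
prefactor² = (2J+1)×Δ×N² = 12960/7
  k=0: +1/(0!×0!×3!×2!×0!×3!) = 1/72
Σ = 1/72  ⇒  CG² = 12960/7×1/72² = 5/14
CG = +√(5/14) = +0.597614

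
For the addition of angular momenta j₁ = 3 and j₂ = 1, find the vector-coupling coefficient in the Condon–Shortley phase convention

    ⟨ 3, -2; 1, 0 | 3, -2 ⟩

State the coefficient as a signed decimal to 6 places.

√[7·1!5!1!/8! · 1!5!1!1!1!5!] = √(300)
  +(−1)^0/∏(0,1,5,1,0,0)! = 1/120  (running 1/120)
  +(−1)^1/∏(1,0,4,0,1,1)! = -1/24  (running -1/30)
⟨..|..⟩ = √(300)·(-1/30) = -0.577350

−√(1/3) = -0.577350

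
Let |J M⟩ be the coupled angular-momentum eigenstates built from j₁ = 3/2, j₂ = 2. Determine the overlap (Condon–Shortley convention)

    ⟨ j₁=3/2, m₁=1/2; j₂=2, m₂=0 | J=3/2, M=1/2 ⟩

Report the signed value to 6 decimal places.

−√(1/5) ≈ -0.447214

√[4·2!1!2!/6! · 2!1!2!2!2!1!] = √(16/45)
  +(−1)^0/∏(0,2,1,2,0,0)! = 1/4  (running 1/4)
  +(−1)^1/∏(1,1,0,1,1,1)! = -1  (running -3/4)
⟨..|..⟩ = √(16/45)·(-3/4) = -0.447214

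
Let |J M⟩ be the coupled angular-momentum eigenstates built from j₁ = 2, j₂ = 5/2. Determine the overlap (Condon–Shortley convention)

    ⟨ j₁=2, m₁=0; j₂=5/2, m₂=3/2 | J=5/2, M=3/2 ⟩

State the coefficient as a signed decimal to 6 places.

−√(1/70) = -0.119523

triangle: 2!*2!*3!/8! = 24/40320
(j±m)!: 2!*2!*4!*1!*4!*1! = 2304
prefactor² = (2J+1)*Δ*N² = 288/35
  k=1: −1/(1!*1!*1!*3!*1!*0!) = -1/6
  k=2: +1/(2!*0!*0!*2!*2!*1!) = 1/8
Σ = -1/24  ⇒  CG² = 288/35*(-1/24)² = 1/70
CG = −√(1/70) = -0.119523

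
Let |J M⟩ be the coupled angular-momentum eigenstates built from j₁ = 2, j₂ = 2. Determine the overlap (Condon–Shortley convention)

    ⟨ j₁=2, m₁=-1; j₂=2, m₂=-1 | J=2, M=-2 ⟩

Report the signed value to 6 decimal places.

√[5·2!2!2!/7! · 1!3!1!3!0!4!] = √(48/7)
  +(−1)^1/∏(1,1,2,0,0,2)! = -1/4  (running -1/4)
⟨..|..⟩ = √(48/7)·(-1/4) = -0.654654

−√(3/7) = -0.654654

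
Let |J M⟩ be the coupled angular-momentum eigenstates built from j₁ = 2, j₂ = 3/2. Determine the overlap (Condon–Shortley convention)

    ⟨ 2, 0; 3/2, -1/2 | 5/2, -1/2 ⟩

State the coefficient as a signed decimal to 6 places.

+√(3/35) ≈ +0.292770

j₁+j₂−J=1  J+j₁−j₂=3  J−j₁+j₂=2  j₁+j₂+J+1=7
(j₁±m₁, j₂±m₂, J±M) = (2,2,1,2,2,3)
P² = 48/35
sum k=0..1:
  [0] +1/2 = 1/2
  [1] −1/4 = -1/4
S = 1/4
C² = P²·S² = 3/35 ; C = +0.292770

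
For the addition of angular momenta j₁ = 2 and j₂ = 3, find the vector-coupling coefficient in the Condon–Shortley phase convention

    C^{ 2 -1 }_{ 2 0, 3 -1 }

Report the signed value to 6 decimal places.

√[5·3!1!3!/8! · 2!2!2!4!1!3!] = √(36/7)
  +(−1)^1/∏(1,2,1,1,0,2)! = -1/4  (running -1/4)
  +(−1)^2/∏(2,1,0,0,1,3)! = 1/12  (running -1/6)
⟨..|..⟩ = √(36/7)·(-1/6) = -0.377964

-0.377964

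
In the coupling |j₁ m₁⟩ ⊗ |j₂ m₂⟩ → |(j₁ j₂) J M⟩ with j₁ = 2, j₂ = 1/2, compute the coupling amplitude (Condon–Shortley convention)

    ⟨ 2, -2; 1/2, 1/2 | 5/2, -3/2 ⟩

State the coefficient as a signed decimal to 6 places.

√[6·0!4!1!/6! · 0!4!1!0!1!4!] = √(576/5)
  +(−1)^0/∏(0,0,4,1,0,0)! = 1/24  (running 1/24)
⟨..|..⟩ = √(576/5)·(1/24) = +0.447214

+√(1/5) = +0.447214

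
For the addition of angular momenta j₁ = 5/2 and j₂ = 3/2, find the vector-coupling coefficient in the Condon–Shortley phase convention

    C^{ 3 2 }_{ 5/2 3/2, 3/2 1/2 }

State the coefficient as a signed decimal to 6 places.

+0.288675  (= +√(1/12))

j₁+j₂−J=1  J+j₁−j₂=4  J−j₁+j₂=2  j₁+j₂+J+1=8
(j₁±m₁, j₂±m₂, J±M) = (4,1,2,1,5,1)
P² = 48
sum k=0..1:
  [0] +1/12 = 1/12
  [1] −1/24 = -1/24
S = 1/24
C² = P²·S² = 1/12 ; C = +0.288675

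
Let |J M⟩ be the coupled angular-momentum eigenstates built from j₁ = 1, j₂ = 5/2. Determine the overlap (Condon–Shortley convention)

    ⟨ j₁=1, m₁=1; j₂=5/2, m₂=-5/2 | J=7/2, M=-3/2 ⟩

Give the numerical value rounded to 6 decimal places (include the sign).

j₁+j₂−J=0  J+j₁−j₂=2  J−j₁+j₂=5  j₁+j₂+J+1=8
(j₁±m₁, j₂±m₂, J±M) = (2,0,0,5,2,5)
P² = 19200/7
sum k=0..0:
  [0] +1/240 = 1/240
S = 1/240
C² = P²·S² = 1/21 ; C = +0.218218

+√(1/21) = +0.218218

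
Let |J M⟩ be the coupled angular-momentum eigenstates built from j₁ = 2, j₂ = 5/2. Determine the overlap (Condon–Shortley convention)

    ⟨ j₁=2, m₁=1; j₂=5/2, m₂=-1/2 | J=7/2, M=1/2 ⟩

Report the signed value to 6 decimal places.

j₁+j₂−J=1  J+j₁−j₂=3  J−j₁+j₂=4  j₁+j₂+J+1=9
(j₁±m₁, j₂±m₂, J±M) = (3,1,2,3,4,3)
P² = 1152/35
sum k=0..1:
  [0] +1/8 = 1/8
  [1] −1/36 = -1/36
S = 7/72
C² = P²·S² = 14/45 ; C = +0.557773

+√(14/45) ≈ +0.557773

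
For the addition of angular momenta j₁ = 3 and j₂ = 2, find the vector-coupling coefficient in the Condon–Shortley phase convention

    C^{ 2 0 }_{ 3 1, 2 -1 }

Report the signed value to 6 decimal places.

−√(1/7) = -0.377964

√[5·3!3!1!/8! · 4!2!1!3!2!2!] = √(36/7)
  +(−1)^0/∏(0,3,2,1,1,0)! = 1/12  (running 1/12)
  +(−1)^1/∏(1,2,1,0,2,1)! = -1/4  (running -1/6)
⟨..|..⟩ = √(36/7)·(-1/6) = -0.377964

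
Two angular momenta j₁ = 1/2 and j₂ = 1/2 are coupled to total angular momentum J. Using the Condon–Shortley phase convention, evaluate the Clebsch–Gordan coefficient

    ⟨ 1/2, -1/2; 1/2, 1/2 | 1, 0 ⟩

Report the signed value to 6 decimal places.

+√(1/2) ≈ +0.707107

triangle: 0!·1!·1!/3! = 1/6
(j±m)!: 0!·1!·1!·0!·1!·1! = 1
prefactor² = (2J+1)·Δ·N² = 1/2
  k=0: +1/(0!·0!·1!·1!·0!·0!) = 1
Σ = 1  ⇒  CG² = 1/2·1² = 1/2
CG = +√(1/2) = +0.707107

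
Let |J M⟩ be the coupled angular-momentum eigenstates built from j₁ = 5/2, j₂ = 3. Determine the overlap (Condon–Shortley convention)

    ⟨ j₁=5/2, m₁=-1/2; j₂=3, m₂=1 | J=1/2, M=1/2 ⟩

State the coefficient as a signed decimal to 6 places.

-0.436436  (= −√(4/21))

j₁+j₂−J=5  J+j₁−j₂=0  J−j₁+j₂=1  j₁+j₂+J+1=7
(j₁±m₁, j₂±m₂, J±M) = (2,3,4,2,1,0)
P² = 192/7
sum k=3..3:
  [3] −1/12 = -1/12
S = -1/12
C² = P²·S² = 4/21 ; C = -0.436436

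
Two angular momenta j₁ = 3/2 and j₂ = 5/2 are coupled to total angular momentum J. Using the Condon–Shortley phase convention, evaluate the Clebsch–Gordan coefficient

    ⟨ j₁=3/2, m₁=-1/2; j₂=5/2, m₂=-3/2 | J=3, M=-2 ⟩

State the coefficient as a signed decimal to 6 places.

j₁+j₂−J=1  J+j₁−j₂=2  J−j₁+j₂=4  j₁+j₂+J+1=8
(j₁±m₁, j₂±m₂, J±M) = (1,2,1,4,1,5)
P² = 48
sum k=0..1:
  [0] +1/12 = 1/12
  [1] −1/24 = -1/24
S = 1/24
C² = P²·S² = 1/12 ; C = +0.288675

+0.288675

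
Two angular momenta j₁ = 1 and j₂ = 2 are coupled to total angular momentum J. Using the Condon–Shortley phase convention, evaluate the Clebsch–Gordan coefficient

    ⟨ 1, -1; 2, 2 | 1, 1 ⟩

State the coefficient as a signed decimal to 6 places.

√[3·2!0!2!/5! · 0!2!4!0!2!0!] = √(48/5)
  +(−1)^2/∏(2,0,0,2,0,0)! = 1/4  (running 1/4)
⟨..|..⟩ = √(48/5)·(1/4) = +0.774597

+√(3/5) ≈ +0.774597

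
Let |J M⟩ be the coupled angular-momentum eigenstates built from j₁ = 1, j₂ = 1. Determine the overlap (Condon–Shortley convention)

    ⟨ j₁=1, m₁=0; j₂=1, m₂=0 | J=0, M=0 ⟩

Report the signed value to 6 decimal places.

-0.577350

triangle: 2!×0!×0!/3! = 2/6
(j±m)!: 1!×1!×1!×1!×0!×0! = 1
prefactor² = (2J+1)×Δ×N² = 1/3
  k=1: −1/(1!×1!×0!×0!×0!×0!) = -1
Σ = -1  ⇒  CG² = 1/3×(-1)² = 1/3
CG = −√(1/3) = -0.577350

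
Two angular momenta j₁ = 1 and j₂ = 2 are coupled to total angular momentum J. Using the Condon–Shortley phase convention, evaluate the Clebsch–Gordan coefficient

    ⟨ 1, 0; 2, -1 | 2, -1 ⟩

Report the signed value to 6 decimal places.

j₁+j₂−J=1  J+j₁−j₂=1  J−j₁+j₂=3  j₁+j₂+J+1=6
(j₁±m₁, j₂±m₂, J±M) = (1,1,1,3,1,3)
P² = 3/2
sum k=0..1:
  [0] +1/2 = 1/2
  [1] −1/6 = -1/6
S = 1/3
C² = P²·S² = 1/6 ; C = +0.408248

+0.408248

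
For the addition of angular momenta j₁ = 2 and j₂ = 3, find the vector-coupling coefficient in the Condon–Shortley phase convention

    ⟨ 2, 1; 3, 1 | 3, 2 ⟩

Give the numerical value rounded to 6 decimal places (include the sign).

−√(1/4) ≈ -0.500000

j₁+j₂−J=2  J+j₁−j₂=2  J−j₁+j₂=4  j₁+j₂+J+1=9
(j₁±m₁, j₂±m₂, J±M) = (3,1,4,2,5,1)
P² = 64
sum k=0..1:
  [0] +1/48 = 1/48
  [1] −1/12 = -1/12
S = -1/16
C² = P²·S² = 1/4 ; C = -0.500000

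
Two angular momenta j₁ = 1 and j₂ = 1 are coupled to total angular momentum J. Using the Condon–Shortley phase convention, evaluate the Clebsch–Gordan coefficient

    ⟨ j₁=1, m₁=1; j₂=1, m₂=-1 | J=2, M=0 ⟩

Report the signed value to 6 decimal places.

+0.408248

√[5·0!2!2!/5! · 2!0!0!2!2!2!] = √(8/3)
  +(−1)^0/∏(0,0,0,0,2,2)! = 1/4  (running 1/4)
⟨..|..⟩ = √(8/3)·(1/4) = +0.408248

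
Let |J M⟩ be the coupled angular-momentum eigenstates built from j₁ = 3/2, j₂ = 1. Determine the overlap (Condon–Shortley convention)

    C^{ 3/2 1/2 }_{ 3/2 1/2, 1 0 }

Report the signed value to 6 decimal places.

√[4·1!2!1!/5! · 2!1!1!1!2!1!] = √(4/15)
  +(−1)^0/∏(0,1,1,1,1,0)! = 1  (running 1)
  +(−1)^1/∏(1,0,0,0,2,1)! = -1/2  (running 1/2)
⟨..|..⟩ = √(4/15)·(1/2) = +0.258199

+√(1/15) ≈ +0.258199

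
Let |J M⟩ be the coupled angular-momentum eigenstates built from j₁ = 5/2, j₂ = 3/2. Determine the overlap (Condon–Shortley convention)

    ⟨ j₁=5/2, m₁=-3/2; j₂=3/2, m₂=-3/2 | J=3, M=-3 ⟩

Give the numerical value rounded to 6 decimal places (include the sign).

+0.612372  (= +√(3/8))

triangle: 1!*4!*2!/8! = 48/40320
(j±m)!: 1!*4!*0!*3!*0!*6! = 103680
prefactor² = (2J+1)*Δ*N² = 864
  k=0: +1/(0!*1!*4!*0!*0!*2!) = 1/48
Σ = 1/48  ⇒  CG² = 864*1/48² = 3/8
CG = +√(3/8) = +0.612372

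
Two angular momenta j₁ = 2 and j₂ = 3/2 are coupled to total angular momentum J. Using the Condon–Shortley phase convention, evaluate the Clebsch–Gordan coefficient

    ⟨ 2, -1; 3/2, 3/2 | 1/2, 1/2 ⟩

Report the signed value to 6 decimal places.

−√(1/10) = -0.316228

√[2·3!1!0!/5! · 1!3!3!0!1!0!] = √(18/5)
  +(−1)^3/∏(3,0,0,0,1,0)! = -1/6  (running -1/6)
⟨..|..⟩ = √(18/5)·(-1/6) = -0.316228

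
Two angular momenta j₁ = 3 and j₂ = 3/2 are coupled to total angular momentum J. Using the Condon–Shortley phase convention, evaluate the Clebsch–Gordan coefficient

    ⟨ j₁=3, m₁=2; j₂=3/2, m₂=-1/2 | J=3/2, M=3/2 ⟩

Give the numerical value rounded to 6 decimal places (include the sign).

−√(2/7) ≈ -0.534522

√[4·3!3!0!/7! · 5!1!1!2!3!0!] = √(288/7)
  +(−1)^1/∏(1,2,0,0,3,0)! = -1/12  (running -1/12)
⟨..|..⟩ = √(288/7)·(-1/12) = -0.534522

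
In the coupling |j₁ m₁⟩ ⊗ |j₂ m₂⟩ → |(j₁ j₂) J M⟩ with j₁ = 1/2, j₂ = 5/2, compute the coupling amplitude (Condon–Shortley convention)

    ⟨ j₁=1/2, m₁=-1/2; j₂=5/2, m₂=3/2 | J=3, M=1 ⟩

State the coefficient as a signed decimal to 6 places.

j₁+j₂−J=0  J+j₁−j₂=1  J−j₁+j₂=5  j₁+j₂+J+1=7
(j₁±m₁, j₂±m₂, J±M) = (0,1,4,1,4,2)
P² = 192
sum k=0..0:
  [0] +1/24 = 1/24
S = 1/24
C² = P²·S² = 1/3 ; C = +0.577350

+0.577350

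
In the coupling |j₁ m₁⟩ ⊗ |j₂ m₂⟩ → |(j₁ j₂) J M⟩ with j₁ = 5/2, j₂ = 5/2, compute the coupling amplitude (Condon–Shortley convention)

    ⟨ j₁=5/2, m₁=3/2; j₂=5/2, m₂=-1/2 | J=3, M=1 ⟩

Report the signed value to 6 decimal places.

j₁+j₂−J=2  J+j₁−j₂=3  J−j₁+j₂=3  j₁+j₂+J+1=9
(j₁±m₁, j₂±m₂, J±M) = (4,1,2,3,4,2)
P² = 96/5
sum k=0..1:
  [0] +1/8 = 1/8
  [1] −1/12 = -1/12
S = 1/24
C² = P²·S² = 1/30 ; C = +0.182574

+0.182574  (= +√(1/30))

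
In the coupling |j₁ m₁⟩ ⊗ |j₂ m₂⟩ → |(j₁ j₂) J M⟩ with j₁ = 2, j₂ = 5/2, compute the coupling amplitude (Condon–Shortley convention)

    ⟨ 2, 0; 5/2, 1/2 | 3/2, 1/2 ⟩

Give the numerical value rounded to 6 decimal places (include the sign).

+√(2/35) = +0.239046

j₁+j₂−J=3  J+j₁−j₂=1  J−j₁+j₂=2  j₁+j₂+J+1=7
(j₁±m₁, j₂±m₂, J±M) = (2,2,3,2,2,1)
P² = 32/35
sum k=1..2:
  [1] −1/4 = -1/4
  [2] +1/2 = 1/2
S = 1/4
C² = P²·S² = 2/35 ; C = +0.239046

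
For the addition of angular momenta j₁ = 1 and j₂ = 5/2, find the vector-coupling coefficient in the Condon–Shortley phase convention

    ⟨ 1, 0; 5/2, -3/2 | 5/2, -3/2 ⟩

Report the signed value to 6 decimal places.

+0.507093

√[6·1!1!4!/7! · 1!1!1!4!1!4!] = √(576/35)
  +(−1)^0/∏(0,1,1,1,0,3)! = 1/6  (running 1/6)
  +(−1)^1/∏(1,0,0,0,1,4)! = -1/24  (running 1/8)
⟨..|..⟩ = √(576/35)·(1/8) = +0.507093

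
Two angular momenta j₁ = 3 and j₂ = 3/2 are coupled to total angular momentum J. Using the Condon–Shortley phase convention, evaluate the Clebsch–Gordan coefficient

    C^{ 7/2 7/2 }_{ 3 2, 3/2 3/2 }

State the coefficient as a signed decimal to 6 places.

j₁+j₂−J=1  J+j₁−j₂=5  J−j₁+j₂=2  j₁+j₂+J+1=9
(j₁±m₁, j₂±m₂, J±M) = (5,1,3,0,7,0)
P² = 19200
sum k=1..1:
  [1] −1/240 = -1/240
S = -1/240
C² = P²·S² = 1/3 ; C = -0.577350

-0.577350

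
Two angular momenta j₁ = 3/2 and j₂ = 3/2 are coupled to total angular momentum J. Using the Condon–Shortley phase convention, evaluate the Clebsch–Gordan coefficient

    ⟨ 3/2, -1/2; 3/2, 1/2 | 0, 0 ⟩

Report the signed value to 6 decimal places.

√[1·3!0!0!/4! · 1!2!2!1!0!0!] = √(1)
  +(−1)^2/∏(2,1,0,0,0,0)! = 1/2  (running 1/2)
⟨..|..⟩ = √(1)·(1/2) = +0.500000

+√(1/4) ≈ +0.500000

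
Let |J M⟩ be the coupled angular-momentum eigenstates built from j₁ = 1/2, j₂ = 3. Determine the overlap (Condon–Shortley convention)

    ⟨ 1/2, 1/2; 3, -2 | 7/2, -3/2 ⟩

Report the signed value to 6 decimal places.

+0.534522  (= +√(2/7))

√[8·0!1!6!/8! · 1!0!1!5!2!5!] = √(28800/7)
  +(−1)^0/∏(0,0,0,1,1,5)! = 1/120  (running 1/120)
⟨..|..⟩ = √(28800/7)·(1/120) = +0.534522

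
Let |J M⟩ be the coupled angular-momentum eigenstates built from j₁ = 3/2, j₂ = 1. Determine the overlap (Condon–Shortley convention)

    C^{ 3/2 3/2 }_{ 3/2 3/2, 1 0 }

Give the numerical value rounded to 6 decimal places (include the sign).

j₁+j₂−J=1  J+j₁−j₂=2  J−j₁+j₂=1  j₁+j₂+J+1=5
(j₁±m₁, j₂±m₂, J±M) = (3,0,1,1,3,0)
P² = 12/5
sum k=0..0:
  [0] +1/2 = 1/2
S = 1/2
C² = P²·S² = 3/5 ; C = +0.774597

+√(3/5) ≈ +0.774597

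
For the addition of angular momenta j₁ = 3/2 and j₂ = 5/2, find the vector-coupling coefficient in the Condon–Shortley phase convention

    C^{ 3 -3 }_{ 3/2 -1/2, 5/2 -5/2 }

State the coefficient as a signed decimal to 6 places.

+√(5/8) ≈ +0.790569

√[7·1!2!4!/8! · 1!2!0!5!0!6!] = √(1440)
  +(−1)^0/∏(0,1,2,0,0,4)! = 1/48  (running 1/48)
⟨..|..⟩ = √(1440)·(1/48) = +0.790569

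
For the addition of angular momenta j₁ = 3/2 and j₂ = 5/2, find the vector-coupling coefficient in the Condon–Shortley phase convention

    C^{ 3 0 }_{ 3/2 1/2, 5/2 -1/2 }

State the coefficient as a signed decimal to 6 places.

j₁+j₂−J=1  J+j₁−j₂=2  J−j₁+j₂=4  j₁+j₂+J+1=8
(j₁±m₁, j₂±m₂, J±M) = (2,1,2,3,3,3)
P² = 36/5
sum k=0..1:
  [0] +1/4 = 1/4
  [1] −1/12 = -1/12
S = 1/6
C² = P²·S² = 1/5 ; C = +0.447214

+√(1/5) = +0.447214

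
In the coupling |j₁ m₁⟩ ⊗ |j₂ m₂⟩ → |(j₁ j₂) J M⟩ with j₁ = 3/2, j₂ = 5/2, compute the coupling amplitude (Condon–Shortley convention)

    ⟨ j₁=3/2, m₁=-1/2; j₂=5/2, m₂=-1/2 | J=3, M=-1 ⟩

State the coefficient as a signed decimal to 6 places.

triangle: 1!*2!*4!/8! = 48/40320
(j±m)!: 1!*2!*2!*3!*2!*4! = 1152
prefactor² = (2J+1)*Δ*N² = 48/5
  k=0: +1/(0!*1!*2!*2!*0!*2!) = 1/8
  k=1: −1/(1!*0!*1!*1!*1!*3!) = -1/6
Σ = -1/24  ⇒  CG² = 48/5*(-1/24)² = 1/60
CG = −√(1/60) = -0.129099

−√(1/60) = -0.129099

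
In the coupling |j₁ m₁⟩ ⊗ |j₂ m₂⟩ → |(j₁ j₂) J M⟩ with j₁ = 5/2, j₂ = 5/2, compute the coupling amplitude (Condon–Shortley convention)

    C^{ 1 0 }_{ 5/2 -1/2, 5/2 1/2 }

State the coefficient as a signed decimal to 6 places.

+√(1/70) = +0.119523

triangle: 4!·1!·1!/7! = 24/5040
(j±m)!: 2!·3!·3!·2!·1!·1! = 144
prefactor² = (2J+1)·Δ·N² = 72/35
  k=2: +1/(2!·2!·1!·1!·0!·0!) = 1/4
  k=3: −1/(3!·1!·0!·0!·1!·1!) = -1/6
Σ = 1/12  ⇒  CG² = 72/35·1/12² = 1/70
CG = +√(1/70) = +0.119523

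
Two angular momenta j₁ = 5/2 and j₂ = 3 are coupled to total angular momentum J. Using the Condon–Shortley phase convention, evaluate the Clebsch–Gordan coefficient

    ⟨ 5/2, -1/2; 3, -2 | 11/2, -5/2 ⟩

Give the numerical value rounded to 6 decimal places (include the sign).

+0.603023

j₁+j₂−J=0  J+j₁−j₂=5  J−j₁+j₂=6  j₁+j₂+J+1=12
(j₁±m₁, j₂±m₂, J±M) = (2,3,1,5,3,8)
P² = 8294400/11
sum k=0..0:
  [0] +1/1440 = 1/1440
S = 1/1440
C² = P²·S² = 4/11 ; C = +0.603023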